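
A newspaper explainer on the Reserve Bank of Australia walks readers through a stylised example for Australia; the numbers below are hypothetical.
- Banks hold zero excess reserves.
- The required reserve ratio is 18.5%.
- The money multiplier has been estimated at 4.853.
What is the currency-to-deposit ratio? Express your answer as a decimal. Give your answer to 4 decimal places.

0.0265

Using m = 4.853. From m = (1 + c)/(c + rr + e), rearranging gives 1 + c = m·(c + rr + e), so c·(1 − m) = m·(rr + e) − 1.
Hence c = [m·(rr + e) − 1]/(1 − m) = [4.853 × (0.185 + 0) − 1] / (1 − 4.853) ≈ 0.026523.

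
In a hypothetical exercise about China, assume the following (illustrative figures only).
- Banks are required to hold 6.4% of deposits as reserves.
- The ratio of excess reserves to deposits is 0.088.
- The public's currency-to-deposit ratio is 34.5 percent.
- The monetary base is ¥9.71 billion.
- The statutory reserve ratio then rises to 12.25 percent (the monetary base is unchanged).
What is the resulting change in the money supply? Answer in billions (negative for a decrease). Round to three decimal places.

Initially m₁ = (1 + 0.345) / (0.064 + 0.088 + 0.345) ≈ 2.70624, so M₁ = 2.70624 × 9.71 ≈ 26.2776 billion.
After the change m₂ = (1 + 0.345) / (0.1225 + 0.088 + 0.345) ≈ 2.42124, so M₂ = 2.42124 × 9.71 ≈ 23.5102 billion.
ΔM = M₂ − M₁ = 23.5102 − 26.2776 = -2.7674 billion.

-2.767 billion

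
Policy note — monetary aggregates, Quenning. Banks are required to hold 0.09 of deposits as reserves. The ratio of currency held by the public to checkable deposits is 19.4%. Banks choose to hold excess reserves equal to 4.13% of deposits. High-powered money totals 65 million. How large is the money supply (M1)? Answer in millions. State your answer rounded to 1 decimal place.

The money multiplier is m = (1 + c) / (rr + e + c) = (1 + 0.194) / (0.09 + 0.0413 + 0.194) ≈ 3.6705.
So M = m × MB = 3.6705 × 65 = 238.5825 million.

238.6 million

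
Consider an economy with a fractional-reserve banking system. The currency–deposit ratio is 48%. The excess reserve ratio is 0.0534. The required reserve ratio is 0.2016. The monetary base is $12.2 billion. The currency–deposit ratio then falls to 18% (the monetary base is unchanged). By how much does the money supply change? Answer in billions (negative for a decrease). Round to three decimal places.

Initially m₁ = (1 + 0.48) / (0.2016 + 0.0534 + 0.48) ≈ 2.013605, so M₁ = 2.013605 × 12.2 ≈ 24.566 billion.
After the change m₂ = (1 + 0.18) / (0.2016 + 0.0534 + 0.18) ≈ 2.712644, so M₂ = 2.712644 × 12.2 ≈ 33.0943 billion.
ΔM = M₂ − M₁ = 33.0943 − 24.566 = 8.5283 billion.

$8.528 billion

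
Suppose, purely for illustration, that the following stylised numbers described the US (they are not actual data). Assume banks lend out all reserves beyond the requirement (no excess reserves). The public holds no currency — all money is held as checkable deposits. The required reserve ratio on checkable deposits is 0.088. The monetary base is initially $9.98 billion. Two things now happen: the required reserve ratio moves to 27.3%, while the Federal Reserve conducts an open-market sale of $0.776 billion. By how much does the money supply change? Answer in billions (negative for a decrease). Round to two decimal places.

Before: m₁ = 1 / (0.088) ≈ 11.3636, MB₁ = 9.98, so M₁ = 11.3636 × 9.98 ≈ 113.4087 billion.
After: m₂ = 1 / (0.273) ≈ 3.6630, MB₂ = 9.98 − 0.776 = 9.204, so M₂ = 3.6630 × 9.204 ≈ 33.7143 billion.
ΔM = M₂ − M₁ = 33.7143 − 113.4087 = -79.6944 billion.

-79.69 billion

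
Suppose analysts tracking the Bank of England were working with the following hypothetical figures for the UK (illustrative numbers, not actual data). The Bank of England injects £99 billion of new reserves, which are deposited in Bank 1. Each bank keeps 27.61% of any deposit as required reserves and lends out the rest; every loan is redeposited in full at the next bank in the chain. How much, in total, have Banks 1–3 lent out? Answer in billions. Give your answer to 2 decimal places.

£161.10 billion

Bank i lends (1 − rr)^i of the original deposit: Bank 1 lends 99·0.7239 = 71.6661, Bank 2 lends 99·0.7239² ≈ 51.8791, and so on.
Summing a geometric series: total = 99·[0.7239·(1 − 0.7239^3) / (1 − 0.7239)] ≈ 161.1005 billion.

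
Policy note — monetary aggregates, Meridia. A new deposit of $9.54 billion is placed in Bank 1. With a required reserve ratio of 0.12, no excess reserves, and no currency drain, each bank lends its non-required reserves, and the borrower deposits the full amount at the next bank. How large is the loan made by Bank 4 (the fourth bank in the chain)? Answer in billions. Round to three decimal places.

Each bank lends a fraction (1 − rr) = 0.8800 of the deposit it receives, so Bank 4 receives 9.54·0.8800^3 and lends 9.54·0.8800^4 ≈ 5.7211 billion.

$5.721 billion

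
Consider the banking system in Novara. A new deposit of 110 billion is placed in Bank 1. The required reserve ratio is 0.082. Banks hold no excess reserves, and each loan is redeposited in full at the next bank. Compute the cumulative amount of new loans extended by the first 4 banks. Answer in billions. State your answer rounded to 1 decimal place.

Bank i lends (1 − rr)^i of the original deposit: Bank 1 lends 110·0.9180 = 100.9800, Bank 2 lends 110·0.9180² ≈ 92.6996, and so on.
Summing a geometric series: total = 110·[0.9180·(1 − 0.9180^4) / (1 − 0.9180)] ≈ 356.8981 billion.

356.9 billion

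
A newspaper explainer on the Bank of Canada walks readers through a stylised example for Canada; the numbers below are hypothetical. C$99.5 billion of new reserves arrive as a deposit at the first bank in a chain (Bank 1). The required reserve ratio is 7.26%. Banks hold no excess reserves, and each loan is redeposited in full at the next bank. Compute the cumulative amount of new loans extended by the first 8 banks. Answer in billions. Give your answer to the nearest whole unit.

Bank i lends (1 − rr)^i of the original deposit: Bank 1 lends 99.5·0.9274 = 92.2763, Bank 2 lends 99.5·0.9274² ≈ 85.5770, and so on.
Summing a geometric series: total = 99.5·[0.9274·(1 − 0.9274^8) / (1 − 0.9274)] ≈ 575.5344 billion.

C$576 billion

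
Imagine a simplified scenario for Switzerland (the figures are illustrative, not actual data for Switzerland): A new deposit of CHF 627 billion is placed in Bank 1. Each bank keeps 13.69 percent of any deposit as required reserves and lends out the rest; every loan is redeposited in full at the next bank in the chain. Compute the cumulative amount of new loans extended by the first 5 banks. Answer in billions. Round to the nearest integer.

Bank i lends (1 − rr)^i of the original deposit: Bank 1 lends 627·0.8631 = 541.1637, Bank 2 lends 627·0.8631² ≈ 467.0784, and so on.
Summing a geometric series: total = 627·[0.8631·(1 − 0.8631^5) / (1 − 0.8631)] ≈ 2059.6359 billion.

CHF 2060 billion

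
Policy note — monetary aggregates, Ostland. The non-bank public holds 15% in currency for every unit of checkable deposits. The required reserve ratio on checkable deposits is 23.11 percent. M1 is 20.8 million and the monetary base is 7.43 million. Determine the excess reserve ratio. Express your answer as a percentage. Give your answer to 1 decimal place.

3.0%

Using m = M/MB = 20.8/7.43 ≈ 2.799462. Since m = (1 + c)/(c + rr + e), the denominator satisfies c + rr + e = (1 + c)/m = (1 + 0.15) / 2.799462 ≈ 0.410793.
With c = 0.15 and rr = 0.2311, the excess reserve ratio is 0.410793 − 0.15 − 0.2311 = 0.029693.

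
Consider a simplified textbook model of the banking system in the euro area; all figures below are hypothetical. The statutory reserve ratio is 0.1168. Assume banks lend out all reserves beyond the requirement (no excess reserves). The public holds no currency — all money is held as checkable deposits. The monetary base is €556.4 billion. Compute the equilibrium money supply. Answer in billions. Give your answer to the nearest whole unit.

With no currency drain or excess reserves, the money multiplier is m = 1/rr = 1/0.1168 ≈ 8.5616.
Money supply M = m × MB = 8.5616 × 556.4 ≈ 4763.6742 billion.

€4764 billion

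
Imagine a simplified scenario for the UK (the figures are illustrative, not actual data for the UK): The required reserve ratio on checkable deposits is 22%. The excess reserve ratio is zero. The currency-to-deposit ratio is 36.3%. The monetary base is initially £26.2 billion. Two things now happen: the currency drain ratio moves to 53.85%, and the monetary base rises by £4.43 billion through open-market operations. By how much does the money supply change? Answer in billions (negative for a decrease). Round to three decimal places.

£0.875 billion

Before: m₁ = (1 + 0.363) / (0.22 + 0.363) ≈ 2.337907, MB₁ = 26.2, so M₁ = 2.337907 × 26.2 ≈ 61.2532 billion.
After: m₂ = (1 + 0.5385) / (0.22 + 0.5385) ≈ 2.028345, MB₂ = 26.2 + 4.43 = 30.63, so M₂ = 2.028345 × 30.63 ≈ 62.1282 billion.
ΔM = M₂ − M₁ = 62.1282 − 61.2532 = 0.875 billion.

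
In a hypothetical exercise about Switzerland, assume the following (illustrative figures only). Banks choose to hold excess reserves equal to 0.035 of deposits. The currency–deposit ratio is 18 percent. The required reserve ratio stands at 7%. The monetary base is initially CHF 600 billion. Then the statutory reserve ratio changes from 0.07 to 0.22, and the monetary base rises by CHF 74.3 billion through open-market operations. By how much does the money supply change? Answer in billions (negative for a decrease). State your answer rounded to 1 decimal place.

-655.1 billion

Before: m₁ = (1 + 0.18) / (0.07 + 0.035 + 0.18) ≈ 4.14035, MB₁ = 600, so M₁ = 4.14035 × 600 = 2484.21 billion.
After: m₂ = (1 + 0.18) / (0.22 + 0.035 + 0.18) ≈ 2.71264, MB₂ = 600 + 74.3 = 674.3, so M₂ = 2.71264 × 674.3 ≈ 1829.1332 billion.
ΔM = M₂ − M₁ = 1829.1332 − 2484.21 = -655.0768 billion.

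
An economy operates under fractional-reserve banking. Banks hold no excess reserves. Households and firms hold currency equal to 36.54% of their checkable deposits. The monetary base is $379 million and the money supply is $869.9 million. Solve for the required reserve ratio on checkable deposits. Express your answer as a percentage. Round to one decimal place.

Using m = M/MB = 869.9/379 ≈ 2.295251. Since m = (1 + c)/(c + rr + e), the denominator satisfies c + rr + e = (1 + c)/m = (1 + 0.3654) / 2.295251 ≈ 0.594880.
With c = 0.3654 and e = 0, the required reserve ratio on checkable deposits is 0.594880 − 0.3654 − 0 = 0.22948.

22.9%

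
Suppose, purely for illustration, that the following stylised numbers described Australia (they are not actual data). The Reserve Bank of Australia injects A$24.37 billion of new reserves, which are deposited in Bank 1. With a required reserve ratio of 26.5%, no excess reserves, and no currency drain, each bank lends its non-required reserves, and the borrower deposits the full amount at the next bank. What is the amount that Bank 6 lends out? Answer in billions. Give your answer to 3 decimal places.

A$3.842 billion

Each bank lends a fraction (1 − rr) = 0.7350 of the deposit it receives, so Bank 6 receives 24.37·0.7350^5 and lends 24.37·0.7350^6 ≈ 3.8422 billion.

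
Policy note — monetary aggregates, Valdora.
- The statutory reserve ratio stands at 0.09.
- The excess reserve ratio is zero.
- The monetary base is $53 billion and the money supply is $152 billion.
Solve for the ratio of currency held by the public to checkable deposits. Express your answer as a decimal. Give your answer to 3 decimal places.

Using m = M/MB = 152/53 ≈ 2.867925. From m = (1 + c)/(c + rr + e), rearranging gives 1 + c = m·(c + rr + e), so c·(1 − m) = m·(rr + e) − 1.
Hence c = [m·(rr + e) − 1]/(1 − m) = [2.867925 × (0.09 + 0) − 1] / (1 − 2.867925) ≈ 0.397172.

0.397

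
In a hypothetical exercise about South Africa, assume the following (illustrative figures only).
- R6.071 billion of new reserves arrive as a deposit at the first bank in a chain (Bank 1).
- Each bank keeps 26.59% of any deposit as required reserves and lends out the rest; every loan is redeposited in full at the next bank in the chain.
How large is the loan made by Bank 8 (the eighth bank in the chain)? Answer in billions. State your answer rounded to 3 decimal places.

Each bank lends a fraction (1 − rr) = 0.7341 of the deposit it receives, so Bank 8 receives 6.071·0.7341^7 and lends 6.071·0.7341^8 ≈ 0.5120 billion.

R0.512 billion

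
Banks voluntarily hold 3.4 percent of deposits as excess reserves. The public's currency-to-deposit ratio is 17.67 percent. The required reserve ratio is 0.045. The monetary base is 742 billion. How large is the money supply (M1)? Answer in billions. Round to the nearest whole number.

3415 billion

The money multiplier is m = (1 + c) / (rr + e + c) = (1 + 0.1767) / (0.045 + 0.034 + 0.1767) ≈ 4.6019.
So M = m × MB = 4.6019 × 742 = 3414.6098 billion.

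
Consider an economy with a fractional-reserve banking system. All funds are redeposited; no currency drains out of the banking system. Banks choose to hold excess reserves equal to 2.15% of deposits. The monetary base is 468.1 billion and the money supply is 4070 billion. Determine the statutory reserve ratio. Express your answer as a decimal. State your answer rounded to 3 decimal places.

Using m = M/MB = 4070/468.1 ≈ 8.694723. Since m = (1 + c)/(c + rr + e), the denominator satisfies c + rr + e = (1 + c)/m = (1 + 0) / 8.694723 ≈ 0.115012.
With c = 0 and e = 0.0215, the statutory reserve ratio is 0.115012 − 0 − 0.0215 = 0.093512.

0.094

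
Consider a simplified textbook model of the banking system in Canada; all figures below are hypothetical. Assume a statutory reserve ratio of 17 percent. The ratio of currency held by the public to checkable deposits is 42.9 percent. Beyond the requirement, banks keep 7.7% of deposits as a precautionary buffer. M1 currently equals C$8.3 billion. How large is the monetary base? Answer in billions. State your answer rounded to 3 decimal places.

C$3.926 billion

The money multiplier is m = (1 + c) / (rr + e + c) = (1 + 0.429) / (0.17 + 0.077 + 0.429) ≈ 2.11391.
MB = M / m = 8.3 / 2.11391 ≈ 3.9264 billion.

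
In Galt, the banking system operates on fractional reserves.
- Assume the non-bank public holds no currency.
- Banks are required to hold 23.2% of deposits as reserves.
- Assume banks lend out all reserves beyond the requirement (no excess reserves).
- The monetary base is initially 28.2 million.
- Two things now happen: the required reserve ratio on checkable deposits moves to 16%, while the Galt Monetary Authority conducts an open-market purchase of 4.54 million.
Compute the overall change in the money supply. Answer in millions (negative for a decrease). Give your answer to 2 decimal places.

83.07 million

Before: m₁ = 1 / (0.232) ≈ 4.31034, MB₁ = 28.2, so M₁ = 4.31034 × 28.2 ≈ 121.5516 million.
After: m₂ = 1 / (0.16) = 6.25, MB₂ = 28.2 + 4.54 = 32.74, so M₂ = 6.25 × 32.74 = 204.625 million.
ΔM = M₂ − M₁ = 204.625 − 121.5516 = 83.0734 million.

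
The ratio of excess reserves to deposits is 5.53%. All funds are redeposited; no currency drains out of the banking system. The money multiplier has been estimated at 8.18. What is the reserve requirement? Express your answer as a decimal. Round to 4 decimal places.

0.0669

Using m = 8.18. Since m = (1 + c)/(c + rr + e), the denominator satisfies c + rr + e = (1 + c)/m = (1 + 0) / 8.18 ≈ 0.122249.
With c = 0 and e = 0.0553, the reserve requirement is 0.122249 − 0 − 0.0553 = 0.066949.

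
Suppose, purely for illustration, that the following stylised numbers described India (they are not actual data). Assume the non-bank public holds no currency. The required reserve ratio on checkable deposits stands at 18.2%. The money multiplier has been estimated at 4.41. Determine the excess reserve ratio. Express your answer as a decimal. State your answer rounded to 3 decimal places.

Using m = 4.41. Since m = (1 + c)/(c + rr + e), the denominator satisfies c + rr + e = (1 + c)/m = (1 + 0) / 4.41 ≈ 0.226757.
With c = 0 and rr = 0.182, the excess reserve ratio is 0.226757 − 0 − 0.182 = 0.044757.

0.045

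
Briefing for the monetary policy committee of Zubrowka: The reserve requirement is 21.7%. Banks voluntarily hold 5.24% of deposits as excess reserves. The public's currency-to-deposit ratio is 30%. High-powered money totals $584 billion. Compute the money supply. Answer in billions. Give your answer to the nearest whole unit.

The money multiplier is m = (1 + c) / (rr + e + c) = (1 + 0.3) / (0.217 + 0.0524 + 0.3) ≈ 2.2831.
So M = m × MB = 2.2831 × 584 = 1333.3304 billion.

$1333 billion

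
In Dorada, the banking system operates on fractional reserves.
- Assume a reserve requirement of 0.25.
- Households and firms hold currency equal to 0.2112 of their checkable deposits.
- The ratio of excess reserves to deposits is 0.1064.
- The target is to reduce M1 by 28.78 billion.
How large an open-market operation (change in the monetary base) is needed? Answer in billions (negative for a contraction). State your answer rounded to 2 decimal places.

The money multiplier is m = (1 + c) / (rr + e + c) = (1 + 0.2112) / (0.25 + 0.1064 + 0.2112) ≈ 2.13390.
ΔMB = ΔM / m = (−28.78) / 2.13390 ≈ -13.487 billion.

-13.49 billion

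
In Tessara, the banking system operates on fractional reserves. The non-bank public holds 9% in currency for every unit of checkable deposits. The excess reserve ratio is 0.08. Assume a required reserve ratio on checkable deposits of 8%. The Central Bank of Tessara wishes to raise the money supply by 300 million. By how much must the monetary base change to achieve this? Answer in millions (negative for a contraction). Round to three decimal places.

The money multiplier is m = (1 + c) / (rr + e + c) = (1 + 0.09) / (0.08 + 0.08 + 0.09) = 4.36.
ΔMB = ΔM / m = (+300) / 4.36 ≈ 68.8073 million.

68.807 million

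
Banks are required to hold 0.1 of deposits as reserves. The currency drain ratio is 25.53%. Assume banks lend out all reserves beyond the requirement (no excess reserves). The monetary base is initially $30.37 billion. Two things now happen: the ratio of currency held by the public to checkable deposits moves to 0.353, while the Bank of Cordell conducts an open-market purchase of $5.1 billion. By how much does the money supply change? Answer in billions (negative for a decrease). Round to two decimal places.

Before: m₁ = (1 + 0.2553) / (0.1 + 0.2553) ≈ 3.53307, MB₁ = 30.37, so M₁ = 3.53307 × 30.37 ≈ 107.2993 billion.
After: m₂ = (1 + 0.353) / (0.1 + 0.353) ≈ 2.98675, MB₂ = 30.37 + 5.1 = 35.47, so M₂ = 2.98675 × 35.47 ≈ 105.94 billion.
ΔM = M₂ − M₁ = 105.94 − 107.2993 = -1.3593 billion.

-1.36 billion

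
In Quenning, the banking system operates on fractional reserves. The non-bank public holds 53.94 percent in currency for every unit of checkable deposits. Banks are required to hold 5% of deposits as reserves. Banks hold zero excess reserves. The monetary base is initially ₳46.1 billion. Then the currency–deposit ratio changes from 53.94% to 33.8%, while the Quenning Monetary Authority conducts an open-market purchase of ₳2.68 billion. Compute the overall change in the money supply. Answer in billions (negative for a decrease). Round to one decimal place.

Before: m₁ = (1 + 0.5394) / (0.05 + 0.5394) ≈ 2.6118, MB₁ = 46.1, so M₁ = 2.6118 × 46.1 ≈ 120.404 billion.
After: m₂ = (1 + 0.338) / (0.05 + 0.338) ≈ 3.4485, MB₂ = 46.1 + 2.68 = 48.78, so M₂ = 3.4485 × 48.78 ≈ 168.2178 billion.
ΔM = M₂ − M₁ = 168.2178 − 120.404 = 47.8138 billion.

₳47.8 billion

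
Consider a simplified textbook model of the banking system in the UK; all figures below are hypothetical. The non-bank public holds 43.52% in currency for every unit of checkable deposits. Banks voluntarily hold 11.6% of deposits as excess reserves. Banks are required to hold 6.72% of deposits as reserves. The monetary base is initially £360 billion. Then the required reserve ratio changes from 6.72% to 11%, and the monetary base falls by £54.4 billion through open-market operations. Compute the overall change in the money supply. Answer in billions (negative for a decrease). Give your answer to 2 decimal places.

Before: m₁ = (1 + 0.4352) / (0.0672 + 0.116 + 0.4352) ≈ 2.320828, MB₁ = 360, so M₁ = 2.320828 × 360 ≈ 835.4981 billion.
After: m₂ = (1 + 0.4352) / (0.11 + 0.116 + 0.4352) ≈ 2.170599, MB₂ = 360 − 54.4 = 305.6, so M₂ = 2.170599 × 305.6 ≈ 663.3351 billion.
ΔM = M₂ − M₁ = 663.3351 − 835.4981 = -172.163 billion.

-172.16 billion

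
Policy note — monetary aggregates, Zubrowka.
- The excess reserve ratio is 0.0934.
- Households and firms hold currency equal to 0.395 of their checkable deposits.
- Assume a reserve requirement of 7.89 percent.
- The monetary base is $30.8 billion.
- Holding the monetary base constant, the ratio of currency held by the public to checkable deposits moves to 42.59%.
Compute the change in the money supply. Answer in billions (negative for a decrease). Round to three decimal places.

Initially m₁ = (1 + 0.395) / (0.0789 + 0.0934 + 0.395) ≈ 2.459016, so M₁ = 2.459016 × 30.8 ≈ 75.7377 billion.
After the change m₂ = (1 + 0.4259) / (0.0789 + 0.0934 + 0.4259) ≈ 2.383651, so M₂ = 2.383651 × 30.8 ≈ 73.4165 billion.
ΔM = M₂ − M₁ = 73.4165 − 75.7377 = -2.3212 billion.

-2.321 billion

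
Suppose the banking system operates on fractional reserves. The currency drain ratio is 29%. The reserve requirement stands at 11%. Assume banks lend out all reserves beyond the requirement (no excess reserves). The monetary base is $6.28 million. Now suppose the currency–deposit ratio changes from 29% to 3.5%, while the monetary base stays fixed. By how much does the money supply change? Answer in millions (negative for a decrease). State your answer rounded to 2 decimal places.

$24.57 million

Initially m₁ = (1 + 0.29) / (0.11 + 0.29) = 3.2250, so M₁ = 3.2250 × 6.28 = 20.253 million.
After the change m₂ = (1 + 0.035) / (0.11 + 0.035) ≈ 7.1379, so M₂ = 7.1379 × 6.28 ≈ 44.826 million.
ΔM = M₂ − M₁ = 44.826 − 20.253 = 24.573 million.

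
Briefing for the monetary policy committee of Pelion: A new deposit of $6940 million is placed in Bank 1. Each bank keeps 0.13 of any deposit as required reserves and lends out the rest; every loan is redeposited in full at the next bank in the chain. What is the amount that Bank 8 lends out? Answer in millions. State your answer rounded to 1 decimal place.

Each bank lends a fraction (1 − rr) = 0.8700 of the deposit it receives, so Bank 8 receives 6940·0.8700^7 and lends 6940·0.8700^8 ≈ 2277.7890 million.

$2277.8 million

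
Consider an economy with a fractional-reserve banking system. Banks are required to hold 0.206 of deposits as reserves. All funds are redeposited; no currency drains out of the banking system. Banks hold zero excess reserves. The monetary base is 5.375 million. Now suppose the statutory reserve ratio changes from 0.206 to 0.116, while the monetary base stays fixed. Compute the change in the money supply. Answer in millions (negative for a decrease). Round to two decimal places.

20.24 million

Initially m₁ = 1 / (0.206) ≈ 4.8544, so M₁ = 4.8544 × 5.375 = 26.0924 million.
After the change m₂ = 1 / (0.116) ≈ 8.6207, so M₂ = 8.6207 × 5.375 ≈ 46.3363 million.
ΔM = M₂ − M₁ = 46.3363 − 26.0924 = 20.2439 million.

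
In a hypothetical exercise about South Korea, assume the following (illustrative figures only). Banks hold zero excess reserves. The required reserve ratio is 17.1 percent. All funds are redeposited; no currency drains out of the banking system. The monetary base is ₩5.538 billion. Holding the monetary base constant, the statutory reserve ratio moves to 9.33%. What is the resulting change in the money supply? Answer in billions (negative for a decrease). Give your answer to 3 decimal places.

₩26.971 billion

Initially m₁ = 1 / (0.171) ≈ 5.84795, so M₁ = 5.84795 × 5.538 ≈ 32.3859 billion.
After the change m₂ = 1 / (0.0933) ≈ 10.71811, so M₂ = 10.71811 × 5.538 ≈ 59.3569 billion.
ΔM = M₂ − M₁ = 59.3569 − 32.3859 = 26.971 billion.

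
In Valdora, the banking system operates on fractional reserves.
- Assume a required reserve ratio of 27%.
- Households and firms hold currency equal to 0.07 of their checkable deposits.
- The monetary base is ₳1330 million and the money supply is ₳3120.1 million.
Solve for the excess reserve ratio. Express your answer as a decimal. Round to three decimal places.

Using m = M/MB = 3120.1/1330 ≈ 2.345940. Since m = (1 + c)/(c + rr + e), the denominator satisfies c + rr + e = (1 + c)/m = (1 + 0.07) / 2.345940 ≈ 0.456107.
With c = 0.07 and rr = 0.27, the excess reserve ratio is 0.456107 − 0.07 − 0.27 = 0.116107.

0.116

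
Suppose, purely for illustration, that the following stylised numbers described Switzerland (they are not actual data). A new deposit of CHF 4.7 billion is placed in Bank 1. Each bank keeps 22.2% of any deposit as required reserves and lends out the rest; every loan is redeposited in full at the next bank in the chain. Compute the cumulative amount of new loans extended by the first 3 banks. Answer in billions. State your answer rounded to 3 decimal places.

Bank i lends (1 − rr)^i of the original deposit: Bank 1 lends 4.7·0.7780 = 3.6566, Bank 2 lends 4.7·0.7780² ≈ 2.8448, and so on.
Summing a geometric series: total = 4.7·[0.7780·(1 − 0.7780^3) / (1 − 0.7780)] ≈ 8.7147 billion.

CHF 8.715 billion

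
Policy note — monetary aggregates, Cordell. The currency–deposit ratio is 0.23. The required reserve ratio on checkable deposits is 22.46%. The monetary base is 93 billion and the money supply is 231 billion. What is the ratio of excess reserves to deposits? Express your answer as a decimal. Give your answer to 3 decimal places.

0.041

Using m = M/MB = 231/93 ≈ 2.483871. Since m = (1 + c)/(c + rr + e), the denominator satisfies c + rr + e = (1 + c)/m = (1 + 0.23) / 2.483871 ≈ 0.495195.
With c = 0.23 and rr = 0.2246, the ratio of excess reserves to deposits is 0.495195 − 0.23 − 0.2246 = 0.040595.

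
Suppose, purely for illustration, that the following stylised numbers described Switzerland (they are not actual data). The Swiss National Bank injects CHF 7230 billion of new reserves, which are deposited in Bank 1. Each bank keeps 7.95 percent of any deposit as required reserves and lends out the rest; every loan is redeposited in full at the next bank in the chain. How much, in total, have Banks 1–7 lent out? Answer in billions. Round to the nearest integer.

Bank i lends (1 − rr)^i of the original deposit: Bank 1 lends 7230·0.9205 = 6655.2150, Bank 2 lends 7230·0.9205² ≈ 6126.1254, and so on.
Summing a geometric series: total = 7230·[0.9205·(1 − 0.9205^7) / (1 − 0.9205)] ≈ 36836.2126 billion.

CHF 36836 billion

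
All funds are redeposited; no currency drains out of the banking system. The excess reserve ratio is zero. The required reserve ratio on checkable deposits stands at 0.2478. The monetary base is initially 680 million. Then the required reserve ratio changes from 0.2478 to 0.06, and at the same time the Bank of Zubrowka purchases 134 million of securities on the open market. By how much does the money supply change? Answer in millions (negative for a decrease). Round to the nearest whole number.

Before: m₁ = 1 / (0.2478) ≈ 4.0355, MB₁ = 680, so M₁ = 4.0355 × 680 = 2744.14 million.
After: m₂ = 1 / (0.06) ≈ 16.6667, MB₂ = 680 + 134 = 814, so M₂ = 16.6667 × 814 = 13566.6938 million.
ΔM = M₂ − M₁ = 13566.6938 − 2744.14 = 10822.5538 million.

10823 million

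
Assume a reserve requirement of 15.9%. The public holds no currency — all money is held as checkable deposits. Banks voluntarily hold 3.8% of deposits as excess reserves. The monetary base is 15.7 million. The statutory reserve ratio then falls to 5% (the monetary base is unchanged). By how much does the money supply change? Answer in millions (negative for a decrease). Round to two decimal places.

Initially m₁ = 1 / (0.159 + 0.038) ≈ 5.07614, so M₁ = 5.07614 × 15.7 ≈ 79.6954 million.
After the change m₂ = 1 / (0.05 + 0.038) ≈ 11.36364, so M₂ = 11.36364 × 15.7 ≈ 178.4091 million.
ΔM = M₂ − M₁ = 178.4091 − 79.6954 = 98.7137 million.

98.71 million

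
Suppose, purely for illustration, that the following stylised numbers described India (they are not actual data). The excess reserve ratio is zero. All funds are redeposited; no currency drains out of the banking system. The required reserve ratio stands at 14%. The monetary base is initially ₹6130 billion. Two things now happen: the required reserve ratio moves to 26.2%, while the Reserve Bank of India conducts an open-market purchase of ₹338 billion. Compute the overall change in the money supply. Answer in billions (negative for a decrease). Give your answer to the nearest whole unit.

Before: m₁ = 1 / (0.14) ≈ 7.14286, MB₁ = 6130, so M₁ = 7.14286 × 6130 = 43785.7318 billion.
After: m₂ = 1 / (0.262) ≈ 3.81679, MB₂ = 6130 + 338 = 6468, so M₂ = 3.81679 × 6468 ≈ 24686.9977 billion.
ΔM = M₂ − M₁ = 24686.9977 − 43785.7318 = -19098.7341 billion.

-19099 billion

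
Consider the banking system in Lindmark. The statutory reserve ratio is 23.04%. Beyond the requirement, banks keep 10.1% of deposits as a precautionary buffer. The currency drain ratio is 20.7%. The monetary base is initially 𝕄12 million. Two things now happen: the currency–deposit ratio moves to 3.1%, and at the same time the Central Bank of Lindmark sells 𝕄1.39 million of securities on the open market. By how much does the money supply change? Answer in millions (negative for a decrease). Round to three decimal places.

𝕄3.283 million

Before: m₁ = (1 + 0.207) / (0.2304 + 0.101 + 0.207) ≈ 2.241828, MB₁ = 12, so M₁ = 2.241828 × 12 ≈ 26.9019 million.
After: m₂ = (1 + 0.031) / (0.2304 + 0.101 + 0.031) ≈ 2.844923, MB₂ = 12 − 1.39 = 10.61, so M₂ = 2.844923 × 10.61 ≈ 30.1846 million.
ΔM = M₂ − M₁ = 30.1846 − 26.9019 = 3.2827 million.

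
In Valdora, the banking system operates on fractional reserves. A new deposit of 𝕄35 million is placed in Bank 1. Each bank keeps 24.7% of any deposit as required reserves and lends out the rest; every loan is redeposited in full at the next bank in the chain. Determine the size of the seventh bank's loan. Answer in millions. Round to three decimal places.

Each bank lends a fraction (1 − rr) = 0.7530 of the deposit it receives, so Bank 7 receives 35·0.7530^6 and lends 35·0.7530^7 ≈ 4.8043 million.

𝕄4.804 million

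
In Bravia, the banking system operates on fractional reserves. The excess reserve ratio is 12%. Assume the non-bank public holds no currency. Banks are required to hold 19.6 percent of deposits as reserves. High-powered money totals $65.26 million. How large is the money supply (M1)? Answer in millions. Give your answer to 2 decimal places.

$206.52 million

The money multiplier is m = 1 / (rr + e) = 1 / (0.196 + 0.12) ≈ 3.16456.
So M = m × MB = 3.16456 × 65.26 ≈ 206.5192 million.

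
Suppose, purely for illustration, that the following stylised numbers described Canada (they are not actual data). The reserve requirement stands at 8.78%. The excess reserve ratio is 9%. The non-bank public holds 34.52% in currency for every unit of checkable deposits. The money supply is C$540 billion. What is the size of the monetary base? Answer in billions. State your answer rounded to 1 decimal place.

The money multiplier is m = (1 + c) / (rr + e + c) = (1 + 0.3452) / (0.0878 + 0.09 + 0.3452) ≈ 2.57208.
MB = M / m = 540 / 2.57208 ≈ 209.9468 billion.

C$209.9 billion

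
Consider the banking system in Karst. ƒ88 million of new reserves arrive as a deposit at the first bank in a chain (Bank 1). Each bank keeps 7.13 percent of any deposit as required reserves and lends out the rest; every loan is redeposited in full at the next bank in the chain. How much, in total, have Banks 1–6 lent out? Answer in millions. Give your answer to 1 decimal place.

ƒ410.8 million

Bank i lends (1 − rr)^i of the original deposit: Bank 1 lends 88·0.9287 = 81.7256, Bank 2 lends 88·0.9287² ≈ 75.8986, and so on.
Summing a geometric series: total = 88·[0.9287·(1 − 0.9287^6) / (1 − 0.9287)] ≈ 410.8256 million.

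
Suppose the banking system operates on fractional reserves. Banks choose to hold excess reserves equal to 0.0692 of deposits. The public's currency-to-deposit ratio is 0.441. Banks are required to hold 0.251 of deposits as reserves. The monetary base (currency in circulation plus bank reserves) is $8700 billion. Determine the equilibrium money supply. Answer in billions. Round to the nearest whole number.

$16470 billion

The money multiplier is m = (1 + c) / (rr + e + c) = (1 + 0.441) / (0.251 + 0.0692 + 0.441) ≈ 1.89306.
So M = m × MB = 1.89306 × 8700 = 16469.622 billion.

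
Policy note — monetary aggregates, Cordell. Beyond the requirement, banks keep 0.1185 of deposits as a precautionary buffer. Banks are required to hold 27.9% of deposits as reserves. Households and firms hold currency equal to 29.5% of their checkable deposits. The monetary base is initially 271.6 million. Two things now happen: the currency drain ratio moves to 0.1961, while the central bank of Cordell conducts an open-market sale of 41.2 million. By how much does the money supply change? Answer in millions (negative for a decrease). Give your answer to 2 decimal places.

Before: m₁ = (1 + 0.295) / (0.279 + 0.1185 + 0.295) ≈ 1.870036, MB₁ = 271.6, so M₁ = 1.870036 × 271.6 ≈ 507.9018 million.
After: m₂ = (1 + 0.1961) / (0.279 + 0.1185 + 0.1961) ≈ 2.014993, MB₂ = 271.6 − 41.2 = 230.4, so M₂ = 2.014993 × 230.4 ≈ 464.2544 million.
ΔM = M₂ − M₁ = 464.2544 − 507.9018 = -43.6474 million.

-43.65 million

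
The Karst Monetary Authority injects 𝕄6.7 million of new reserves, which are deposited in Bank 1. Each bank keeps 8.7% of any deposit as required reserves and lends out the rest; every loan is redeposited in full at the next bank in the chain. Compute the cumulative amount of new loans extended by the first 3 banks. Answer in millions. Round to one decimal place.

Bank i lends (1 − rr)^i of the original deposit: Bank 1 lends 6.7·0.9130 = 6.1171, Bank 2 lends 6.7·0.9130² ≈ 5.5849, and so on.
Summing a geometric series: total = 6.7·[0.9130·(1 − 0.9130^3) / (1 − 0.9130)] ≈ 16.8010 million.

𝕄16.8 million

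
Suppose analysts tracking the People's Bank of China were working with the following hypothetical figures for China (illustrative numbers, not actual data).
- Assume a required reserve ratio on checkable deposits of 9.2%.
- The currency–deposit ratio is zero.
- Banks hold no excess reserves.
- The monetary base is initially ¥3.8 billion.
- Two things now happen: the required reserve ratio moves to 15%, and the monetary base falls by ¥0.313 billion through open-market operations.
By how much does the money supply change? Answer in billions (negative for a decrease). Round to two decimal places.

Before: m₁ = 1 / (0.092) ≈ 10.8696, MB₁ = 3.8, so M₁ = 10.8696 × 3.8 ≈ 41.3045 billion.
After: m₂ = 1 / (0.15) ≈ 6.6667, MB₂ = 3.8 − 0.313 = 3.487, so M₂ = 6.6667 × 3.487 ≈ 23.2468 billion.
ΔM = M₂ − M₁ = 23.2468 − 41.3045 = -18.0577 billion.

-18.06 billion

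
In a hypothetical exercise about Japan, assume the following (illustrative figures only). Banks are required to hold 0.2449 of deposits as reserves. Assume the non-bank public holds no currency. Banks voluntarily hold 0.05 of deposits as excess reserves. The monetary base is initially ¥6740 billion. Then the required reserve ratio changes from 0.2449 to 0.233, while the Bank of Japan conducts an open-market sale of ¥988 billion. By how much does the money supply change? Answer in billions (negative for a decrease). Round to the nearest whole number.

Before: m₁ = 1 / (0.2449 + 0.05) ≈ 3.39098, MB₁ = 6740, so M₁ = 3.39098 × 6740 = 22855.2052 billion.
After: m₂ = 1 / (0.233 + 0.05) ≈ 3.53357, MB₂ = 6740 − 988 = 5752, so M₂ = 3.53357 × 5752 ≈ 20325.0946 billion.
ΔM = M₂ − M₁ = 20325.0946 − 22855.2052 = -2530.1106 billion.

-2530 billion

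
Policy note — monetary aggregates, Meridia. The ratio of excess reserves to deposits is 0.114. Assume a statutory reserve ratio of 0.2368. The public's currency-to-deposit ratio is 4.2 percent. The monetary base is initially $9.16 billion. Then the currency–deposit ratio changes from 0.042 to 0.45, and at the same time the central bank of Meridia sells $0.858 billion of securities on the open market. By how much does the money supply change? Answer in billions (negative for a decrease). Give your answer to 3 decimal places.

Before: m₁ = (1 + 0.042) / (0.2368 + 0.114 + 0.042) ≈ 2.65275, MB₁ = 9.16, so M₁ = 2.65275 × 9.16 ≈ 24.2992 billion.
After: m₂ = (1 + 0.45) / (0.2368 + 0.114 + 0.45) ≈ 1.81069, MB₂ = 9.16 − 0.858 = 8.302, so M₂ = 1.81069 × 8.302 ≈ 15.0323 billion.
ΔM = M₂ − M₁ = 15.0323 − 24.2992 = -9.2669 billion.

-9.267 billion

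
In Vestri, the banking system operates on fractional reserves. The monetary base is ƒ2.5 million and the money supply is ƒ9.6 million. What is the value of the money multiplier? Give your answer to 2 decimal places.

3.84

The money multiplier is m = M / MB = 9.6 / 2.5 = 3.84000.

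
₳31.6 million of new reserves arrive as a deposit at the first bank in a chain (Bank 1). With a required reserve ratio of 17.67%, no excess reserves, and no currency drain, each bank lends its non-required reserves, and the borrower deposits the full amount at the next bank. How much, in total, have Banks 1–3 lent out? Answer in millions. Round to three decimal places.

₳65.070 million

Bank i lends (1 − rr)^i of the original deposit: Bank 1 lends 31.6·0.8233 ≈ 26.0163, Bank 2 lends 31.6·0.8233² ≈ 21.4192, and so on.
Summing a geometric series: total = 31.6·[0.8233·(1 − 0.8233^3) / (1 − 0.8233)] ≈ 65.0699 million.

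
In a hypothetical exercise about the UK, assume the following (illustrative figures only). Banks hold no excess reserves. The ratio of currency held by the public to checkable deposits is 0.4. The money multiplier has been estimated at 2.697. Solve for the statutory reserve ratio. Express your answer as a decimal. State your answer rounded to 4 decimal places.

0.1191

Using m = 2.697. Since m = (1 + c)/(c + rr + e), the denominator satisfies c + rr + e = (1 + c)/m = (1 + 0.4) / 2.697 ≈ 0.519095.
With c = 0.4 and e = 0, the statutory reserve ratio is 0.519095 − 0.4 − 0 = 0.119095.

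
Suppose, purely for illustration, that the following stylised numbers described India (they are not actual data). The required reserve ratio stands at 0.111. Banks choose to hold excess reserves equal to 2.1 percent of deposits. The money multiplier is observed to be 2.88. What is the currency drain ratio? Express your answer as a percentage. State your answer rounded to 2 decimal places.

32.97%

Using m = 2.88. From m = (1 + c)/(c + rr + e), rearranging gives 1 + c = m·(c + rr + e), so c·(1 − m) = m·(rr + e) − 1.
Hence c = [m·(rr + e) − 1]/(1 − m) = [2.88 × (0.111 + 0.021) − 1] / (1 − 2.88) ≈ 0.329702.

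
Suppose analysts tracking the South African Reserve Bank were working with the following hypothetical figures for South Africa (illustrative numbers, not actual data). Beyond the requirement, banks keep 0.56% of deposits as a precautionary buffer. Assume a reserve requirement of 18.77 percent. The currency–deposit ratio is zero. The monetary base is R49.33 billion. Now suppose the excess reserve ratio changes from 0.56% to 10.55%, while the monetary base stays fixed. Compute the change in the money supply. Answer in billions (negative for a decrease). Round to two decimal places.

Initially m₁ = 1 / (0.1877 + 0.0056) ≈ 5.17331, so M₁ = 5.17331 × 49.33 ≈ 255.1994 billion.
After the change m₂ = 1 / (0.1877 + 0.1055) ≈ 3.41064, so M₂ = 3.41064 × 49.33 ≈ 168.2469 billion.
ΔM = M₂ − M₁ = 168.2469 − 255.1994 = -86.9525 billion.

-86.95 billion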